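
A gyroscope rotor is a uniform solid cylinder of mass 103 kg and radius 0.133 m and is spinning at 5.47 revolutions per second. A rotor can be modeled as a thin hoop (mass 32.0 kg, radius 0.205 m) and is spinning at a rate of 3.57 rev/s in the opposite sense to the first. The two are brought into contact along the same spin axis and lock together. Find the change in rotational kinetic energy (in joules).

ΔKE ≈ -876 J

The coupling torques are internal; angular momentum about the shared axis is conserved.
Moments of inertia: I_A = ½(103)(0.133)² = 0.9110 kg·m²; I_B = (32.0)(0.205)² = 1.345 kg·m².
Taking A's sense as positive: L = (0.9110)(5.47) − (1.345)(3.57) = 0.1821 kg·m²·rev/s.
Combined I = 0.9110 + 1.345 = 2.256 kg·m².
ω_f = L / I = 0.1821 / 2.256 = 0.08075 rev/s.
KE_i = ½ΣIω² = 876.4 J; KE_f = ½(2.256)(0.5073)² = 0.2903 J.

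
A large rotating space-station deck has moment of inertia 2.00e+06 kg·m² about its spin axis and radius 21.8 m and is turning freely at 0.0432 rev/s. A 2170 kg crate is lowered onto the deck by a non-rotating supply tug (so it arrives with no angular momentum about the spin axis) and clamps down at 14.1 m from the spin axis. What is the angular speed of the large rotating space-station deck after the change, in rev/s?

The added mass arrives with no angular momentum about the spin axis, and any external torque about the spin axis is negligible, so the system's angular momentum is conserved.
Added inertia Σmr² = (2170)(14.1)² = 4.314e+05 kg·m²; I_f = 2.000e+06 + 4.314e+05 = 2.431e+06 kg·m².
ω_f = I_p ω_i / I_f = (2.000e+06)(0.0432) / 2.431e+06 = 0.03553 rev/s.

ω_f ≈ 0.0355 rev/s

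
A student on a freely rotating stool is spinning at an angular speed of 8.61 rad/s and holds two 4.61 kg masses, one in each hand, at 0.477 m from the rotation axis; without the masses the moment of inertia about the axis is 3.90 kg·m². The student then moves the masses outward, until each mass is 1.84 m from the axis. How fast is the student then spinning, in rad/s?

Angular momentum about the spin axis is conserved since the torque about it is zero.
I₁ = 3.90 + 2(4.61)(0.477)² = 5.998 kg·m²; I₂ = 3.90 + 2(4.61)(1.84)² = 35.12 kg·m².
ω₂ = I₁ω₁ / I₂ = (5.998)(8.61 rad/s) / (35.12) = 1.471 rad/s.

ω₂ ≈ 1.47 rad/s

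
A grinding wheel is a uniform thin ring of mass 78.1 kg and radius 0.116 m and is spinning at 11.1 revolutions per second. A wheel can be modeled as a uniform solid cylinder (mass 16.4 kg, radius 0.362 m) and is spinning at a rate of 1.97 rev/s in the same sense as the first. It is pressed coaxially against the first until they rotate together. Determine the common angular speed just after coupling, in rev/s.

|ω_f| ≈ 6.48 rev/s

No external torque acts about the common axis, so total angular momentum is conserved.
Moments of inertia: I_A = (78.1)(0.116)² = 1.051 kg·m²; I_B = ½(16.4)(0.362)² = 1.075 kg·m².
Taking A's sense as positive: L = (1.051)(11.1) + (1.075)(1.97) = 13.78 kg·m²·rev/s.
Combined I = 1.051 + 1.075 = 2.125 kg·m².
ω_f = L / I = 13.78 / 2.125 = 6.484 rev/s.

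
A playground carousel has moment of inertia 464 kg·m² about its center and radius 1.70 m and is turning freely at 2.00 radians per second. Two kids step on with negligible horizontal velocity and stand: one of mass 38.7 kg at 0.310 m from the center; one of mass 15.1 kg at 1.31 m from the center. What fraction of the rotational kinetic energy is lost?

fraction ≈ 0.0600

No external torque acts about the center; L_before = L_after.
Added inertia Σmr² = (38.7)(0.310)² + (15.1)(1.31)² = 29.63 kg·m²; I_f = 464.0 + 29.63 = 493.6 kg·m².
ω_f = I_p ω_i / I_f = (464.0)(2.00) / 493.6 = 1.880 rad/s.
KE_i = ½(464.0)(2.000 rad/s)² = 928.0 J; KE_f = ½(493.6)(1.880)² = 872.3 J.
Fraction lost = 0.06003.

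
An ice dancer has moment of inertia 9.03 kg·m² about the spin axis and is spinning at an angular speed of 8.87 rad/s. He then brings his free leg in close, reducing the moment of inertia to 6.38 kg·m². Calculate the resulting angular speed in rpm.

ω₂ ≈ 120 rpm

No external torque acts about the spin axis, so angular momentum is conserved.
ω₂ = I₁ω₁ / I₂ = (9.030)(8.87 rad/s) / (6.380) = 12.55 rad/s = 119.9 rpm.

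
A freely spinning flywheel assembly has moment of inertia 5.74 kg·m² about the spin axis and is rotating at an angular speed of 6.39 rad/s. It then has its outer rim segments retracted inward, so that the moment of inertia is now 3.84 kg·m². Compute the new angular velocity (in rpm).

Angular momentum about the spin axis is conserved since the torque about it is zero.
ω₂ = I₁ω₁ / I₂ = (5.740)(6.39 rad/s) / (3.840) = 9.552 rad/s = 91.21 rpm.

ω₂ ≈ 91.2 rpm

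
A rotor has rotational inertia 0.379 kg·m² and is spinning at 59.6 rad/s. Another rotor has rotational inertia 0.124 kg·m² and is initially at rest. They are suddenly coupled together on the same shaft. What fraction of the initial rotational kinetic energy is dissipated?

fraction ≈ 0.247

No external torque acts about the common axis, so total angular momentum is conserved.
Taking A's sense as positive: L = (0.3790)(59.6) = 22.59 kg·m²·rad/s.
Combined I = 0.3790 + 0.1240 = 0.5030 kg·m².
ω_f = L / I = 22.59 / 0.5030 = 44.91 rad/s.
KE_i = ½ΣIω² = 673.1 J; KE_f = ½(0.5030)(44.91)² = 507.2 J.
Fraction dissipated = (KE_i − KE_f)/KE_i = 0.2465.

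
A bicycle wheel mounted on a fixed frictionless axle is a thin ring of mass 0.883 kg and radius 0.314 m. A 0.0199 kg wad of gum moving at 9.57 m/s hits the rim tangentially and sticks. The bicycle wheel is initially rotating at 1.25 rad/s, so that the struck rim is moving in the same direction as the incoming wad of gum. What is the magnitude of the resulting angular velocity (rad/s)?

|ω_f| ≈ 1.89 rad/s

About the axle the impulsive forces during the collision are internal, so angular momentum about that axis is conserved.
I_p = (0.883)(0.314)² = 0.08706 kg·m². Taking the sense of the wad of gum's angular momentum as positive, L_{wad} = m v R = (0.0199)(9.57)(0.314) = 0.05980 kg·m²/s.
L_i = +I_p ω_p + m v R = +(0.08706)(1.25) + 0.05980 = 0.1686 kg·m²/s.
After sticking, I_f = I_p + m R² = 0.08706 + (0.0199)(0.314)² = 0.08902 kg·m².
ω_f = L_i / I_f = 0.1686 / 0.08902 = 1.894 rad/s.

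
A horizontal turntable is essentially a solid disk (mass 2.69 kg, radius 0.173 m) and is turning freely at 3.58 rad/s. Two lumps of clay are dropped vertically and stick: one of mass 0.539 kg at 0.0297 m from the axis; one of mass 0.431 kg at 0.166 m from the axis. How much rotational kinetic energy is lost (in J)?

energy lost ≈ 0.0606 J

The added mass arrives with no angular momentum about the axis, and any external torque about the axis is negligible, so the system's angular momentum is conserved.
I_p = ½(2.69)(0.173)² = 0.04025 kg·m².
Added inertia Σmr² = (0.539)(0.0297)² + (0.431)(0.166)² = 0.01235 kg·m²; I_f = 0.04025 + 0.01235 = 0.05261 kg·m².
ω_f = I_p ω_i / I_f = (0.04025)(3.58) / 0.05261 = 2.739 rad/s.
KE_i = ½(0.04025)(3.580 rad/s)² = 0.2580 J; KE_f = ½(0.05261)(2.739)² = 0.1974 J.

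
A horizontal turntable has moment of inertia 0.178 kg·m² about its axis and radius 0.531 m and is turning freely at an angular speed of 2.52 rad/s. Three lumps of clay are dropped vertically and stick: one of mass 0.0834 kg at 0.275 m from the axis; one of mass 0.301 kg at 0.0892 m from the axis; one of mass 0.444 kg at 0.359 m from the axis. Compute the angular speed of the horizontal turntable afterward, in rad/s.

ω_f ≈ 1.84 rad/s

The added mass arrives with no angular momentum about the axis, and any external torque about the axis is negligible, so the system's angular momentum is conserved.
Added inertia Σmr² = (0.0834)(0.275)² + (0.301)(0.0892)² + (0.444)(0.359)² = 0.06593 kg·m²; I_f = 0.1780 + 0.06593 = 0.2439 kg·m².
ω_f = I_p ω_i / I_f = (0.1780)(2.52) / 0.2439 = 1.839 rad/s.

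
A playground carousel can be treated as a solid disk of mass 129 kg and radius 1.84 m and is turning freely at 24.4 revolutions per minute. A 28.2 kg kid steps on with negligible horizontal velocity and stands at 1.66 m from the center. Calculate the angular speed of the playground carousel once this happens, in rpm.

ω_f ≈ 18.0 rpm

The added mass arrives with no angular momentum about the center, and any external torque about the center is negligible, so the system's angular momentum is conserved.
I_p = ½(129)(1.84)² = 218.4 kg·m².
Added inertia Σmr² = (28.2)(1.66)² = 77.71 kg·m²; I_f = 218.4 + 77.71 = 296.1 kg·m².
ω_f = I_p ω_i / I_f = (218.4)(24.4) / 296.1 = 18.00 rpm.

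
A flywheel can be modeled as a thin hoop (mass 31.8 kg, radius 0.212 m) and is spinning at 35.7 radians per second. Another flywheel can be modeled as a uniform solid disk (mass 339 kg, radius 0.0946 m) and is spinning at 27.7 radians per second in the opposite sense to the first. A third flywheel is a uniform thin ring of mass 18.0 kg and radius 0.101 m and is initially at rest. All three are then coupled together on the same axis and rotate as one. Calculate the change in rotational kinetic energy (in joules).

ΔKE ≈ -1480 J

The coupling torques are internal; angular momentum about the shared axis is conserved.
Moments of inertia: I_A = (31.8)(0.212)² = 1.429 kg·m²; I_B = ½(339)(0.0946)² = 1.517 kg·m²; I_C = (18.0)(0.101)² = 0.1836 kg·m².
Taking A's sense as positive: L = (1.429)(35.7) − (1.517)(27.7) = 9.005 kg·m²·rad/s.
Combined I = 1.429 + 1.517 + 0.1836 = 3.130 kg·m².
ω_f = L / I = 9.005 / 3.130 = 2.877 rad/s.
KE_i = ½ΣIω² = 1493 J; KE_f = ½(3.130)(2.877)² = 12.96 J.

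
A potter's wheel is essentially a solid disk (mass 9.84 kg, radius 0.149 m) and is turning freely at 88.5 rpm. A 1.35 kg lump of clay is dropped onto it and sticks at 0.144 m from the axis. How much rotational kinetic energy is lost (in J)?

The added mass arrives with no angular momentum about the axis, and any external torque about the axis is negligible, so the system's angular momentum is conserved.
I_p = ½(9.84)(0.149)² = 0.1092 kg·m².
Added inertia Σmr² = (1.35)(0.144)² = 0.02799 kg·m²; I_f = 0.1092 + 0.02799 = 0.1372 kg·m².
ω_f = I_p ω_i / I_f = (0.1092)(88.5) / 0.1372 = 70.45 rpm.
KE_i = ½(0.1092)(9.268 rad/s)² = 4.691 J; KE_f = ½(0.1372)(7.377)² = 3.734 J.

energy lost ≈ 0.957 J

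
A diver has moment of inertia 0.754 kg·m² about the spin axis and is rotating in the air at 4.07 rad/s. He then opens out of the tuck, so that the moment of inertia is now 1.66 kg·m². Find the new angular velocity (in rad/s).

ω₂ ≈ 1.85 rad/s

With no external torque about the axis, L is conserved: I₁ω₁ = I₂ω₂.
ω₂ = I₁ω₁ / I₂ = (0.7540)(4.07 rad/s) / (1.660) = 1.849 rad/s.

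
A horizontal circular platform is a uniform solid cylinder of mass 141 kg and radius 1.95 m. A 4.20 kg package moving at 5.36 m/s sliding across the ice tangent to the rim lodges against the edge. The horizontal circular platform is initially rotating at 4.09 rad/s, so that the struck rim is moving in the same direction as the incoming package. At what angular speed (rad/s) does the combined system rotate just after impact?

|ω_f| ≈ 4.01 rad/s

About the central axle the impulsive forces during the collision are internal, so angular momentum about that axis is conserved.
I_p = ½(141)(1.95)² = 268.1 kg·m². Taking the sense of the package's angular momentum as positive, L_{package} = m v R = (4.20)(5.36)(1.95) = 43.90 kg·m²/s.
L_i = +I_p ω_p + m v R = +(268.1)(4.09) + 43.90 = 1140 kg·m²/s.
After sticking, I_f = I_p + m R² = 268.1 + (4.20)(1.95)² = 284.0 kg·m².
ω_f = L_i / I_f = 1140 / 284.0 = 4.015 rad/s.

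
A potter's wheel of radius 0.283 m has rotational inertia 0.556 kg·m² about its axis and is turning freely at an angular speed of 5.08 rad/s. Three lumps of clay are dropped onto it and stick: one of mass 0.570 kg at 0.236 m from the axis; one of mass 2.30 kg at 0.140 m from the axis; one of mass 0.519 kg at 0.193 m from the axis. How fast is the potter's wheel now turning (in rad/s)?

ω_f ≈ 4.33 rad/s

The added mass arrives with no angular momentum about the axis, and any external torque about the axis is negligible, so the system's angular momentum is conserved.
Added inertia Σmr² = (0.570)(0.236)² + (2.30)(0.140)² + (0.519)(0.193)² = 0.09616 kg·m²; I_f = 0.5560 + 0.09616 = 0.6522 kg·m².
ω_f = I_p ω_i / I_f = (0.5560)(5.08) / 0.6522 = 4.331 rad/s.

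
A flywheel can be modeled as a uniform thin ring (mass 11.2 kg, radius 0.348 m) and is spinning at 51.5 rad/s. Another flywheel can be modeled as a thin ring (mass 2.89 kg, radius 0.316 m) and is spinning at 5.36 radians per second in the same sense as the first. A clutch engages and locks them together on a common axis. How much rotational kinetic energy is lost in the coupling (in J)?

ΔKE lost ≈ 253 J

No external torque acts about the common axis, so total angular momentum is conserved.
Moments of inertia: I_A = (11.2)(0.348)² = 1.356 kg·m²; I_B = (2.89)(0.316)² = 0.2886 kg·m².
Taking A's sense as positive: L = (1.356)(51.5) + (0.2886)(5.36) = 71.40 kg·m²·rad/s.
Combined I = 1.356 + 0.2886 = 1.645 kg·m².
ω_f = L / I = 71.40 / 1.645 = 43.41 rad/s.
KE_i = ½ΣIω² = 1803 J; KE_f = ½(1.645)(43.41)² = 1550 J.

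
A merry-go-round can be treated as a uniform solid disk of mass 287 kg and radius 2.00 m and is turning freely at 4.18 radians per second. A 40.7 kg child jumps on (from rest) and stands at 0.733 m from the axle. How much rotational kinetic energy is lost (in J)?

The added mass arrives with no angular momentum about the axle, and any external torque about the axle is negligible, so the system's angular momentum is conserved.
I_p = ½(287)(2.00)² = 574.0 kg·m².
Added inertia Σmr² = (40.7)(0.733)² = 21.87 kg·m²; I_f = 574.0 + 21.87 = 595.9 kg·m².
ω_f = I_p ω_i / I_f = (574.0)(4.18) / 595.9 = 4.027 rad/s.
KE_i = ½(574.0)(4.180 rad/s)² = 5015 J; KE_f = ½(595.9)(4.027)² = 4831 J.

energy lost ≈ 184 J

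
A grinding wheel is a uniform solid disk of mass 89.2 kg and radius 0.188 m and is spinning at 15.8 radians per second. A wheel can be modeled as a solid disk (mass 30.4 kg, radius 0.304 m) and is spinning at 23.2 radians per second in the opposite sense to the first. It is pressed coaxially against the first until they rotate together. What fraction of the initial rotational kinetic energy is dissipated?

fraction ≈ 0.983

The coupling torques are internal; angular momentum about the shared axis is conserved.
Moments of inertia: I_A = ½(89.2)(0.188)² = 1.576 kg·m²; I_B = ½(30.4)(0.304)² = 1.405 kg·m².
Taking A's sense as positive: L = (1.576)(15.8) − (1.405)(23.2) = -7.683 kg·m²·rad/s.
Combined I = 1.576 + 1.405 = 2.981 kg·m².
ω_f = L / I = -7.683 / 2.981 = -2.577 rad/s.
KE_i = ½ΣIω² = 574.8 J; KE_f = ½(2.981)(2.577)² = 9.902 J.
Fraction dissipated = (KE_i − KE_f)/KE_i = 0.9828.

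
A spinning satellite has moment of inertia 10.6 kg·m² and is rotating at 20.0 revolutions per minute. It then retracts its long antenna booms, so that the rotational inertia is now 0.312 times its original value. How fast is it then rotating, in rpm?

Angular momentum about the spin axis is conserved since the torque about it is zero.
I₂ = 0.312 × 10.6 = 3.307 kg·m².
ω₂ = I₁ω₁ / I₂ = (10.60)(20.0 rpm) / (3.307) = 64.10 rpm.

ω₂ ≈ 64.1 rpm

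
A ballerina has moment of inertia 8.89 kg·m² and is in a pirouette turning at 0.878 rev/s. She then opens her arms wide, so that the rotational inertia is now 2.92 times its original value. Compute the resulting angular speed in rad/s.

ω₂ ≈ 1.89 rad/s

No external torque acts about the spin axis, so angular momentum is conserved.
I₂ = 2.92 × 8.89 = 25.96 kg·m².
ω₂ = I₁ω₁ / I₂ = (8.890)(0.878 rev/s) / (25.96) = 0.3007 rev/s = 1.889 rad/s.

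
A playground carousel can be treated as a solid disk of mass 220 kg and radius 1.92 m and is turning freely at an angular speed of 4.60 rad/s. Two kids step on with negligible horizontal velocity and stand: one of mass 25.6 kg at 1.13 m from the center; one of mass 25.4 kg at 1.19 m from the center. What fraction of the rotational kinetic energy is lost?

fraction ≈ 0.145

The added mass arrives with no angular momentum about the center, and any external torque about the center is negligible, so the system's angular momentum is conserved.
I_p = ½(220)(1.92)² = 405.5 kg·m².
Added inertia Σmr² = (25.6)(1.13)² + (25.4)(1.19)² = 68.66 kg·m²; I_f = 405.5 + 68.66 = 474.2 kg·m².
ω_f = I_p ω_i / I_f = (405.5)(4.60) / 474.2 = 3.934 rad/s.
KE_i = ½(405.5)(4.600 rad/s)² = 4290 J; KE_f = ½(474.2)(3.934)² = 3669 J.
Fraction lost = 0.1448.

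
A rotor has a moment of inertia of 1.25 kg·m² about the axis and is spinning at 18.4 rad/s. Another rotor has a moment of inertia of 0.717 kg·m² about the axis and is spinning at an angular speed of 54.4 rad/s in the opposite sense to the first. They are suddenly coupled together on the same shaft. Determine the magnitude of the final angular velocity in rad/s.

No external torque acts about the common axis, so total angular momentum is conserved.
Taking A's sense as positive: L = (1.250)(18.4) − (0.7170)(54.4) = -16.00 kg·m²·rad/s.
Combined I = 1.250 + 0.7170 = 1.967 kg·m².
ω_f = L / I = -16.00 / 1.967 = -8.137 rad/s.

|ω_f| ≈ 8.14 rad/s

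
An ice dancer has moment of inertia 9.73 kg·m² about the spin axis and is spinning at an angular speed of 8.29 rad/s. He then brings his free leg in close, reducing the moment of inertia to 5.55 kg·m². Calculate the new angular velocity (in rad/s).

ω₂ ≈ 14.5 rad/s

No external torque acts about the spin axis, so angular momentum is conserved.
ω₂ = I₁ω₁ / I₂ = (9.730)(8.29 rad/s) / (5.550) = 14.53 rad/s.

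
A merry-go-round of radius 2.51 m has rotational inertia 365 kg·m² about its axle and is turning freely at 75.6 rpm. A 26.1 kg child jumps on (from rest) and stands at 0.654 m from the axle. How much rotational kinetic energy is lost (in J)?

The added mass arrives with no angular momentum about the axle, and any external torque about the axle is negligible, so the system's angular momentum is conserved.
Added inertia Σmr² = (26.1)(0.654)² = 11.16 kg·m²; I_f = 365.0 + 11.16 = 376.2 kg·m².
ω_f = I_p ω_i / I_f = (365.0)(75.6) / 376.2 = 73.36 rpm.
KE_i = ½(365.0)(7.917 rad/s)² = 11440 J; KE_f = ½(376.2)(7.682)² = 11100 J.

energy lost ≈ 339 J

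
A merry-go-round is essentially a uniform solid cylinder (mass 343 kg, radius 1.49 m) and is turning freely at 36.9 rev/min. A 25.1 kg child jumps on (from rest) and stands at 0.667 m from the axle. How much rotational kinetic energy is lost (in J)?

The added mass arrives with no angular momentum about the axle, and any external torque about the axle is negligible, so the system's angular momentum is conserved.
I_p = ½(343)(1.49)² = 380.7 kg·m².
Added inertia Σmr² = (25.1)(0.667)² = 11.17 kg·m²; I_f = 380.7 + 11.17 = 391.9 kg·m².
ω_f = I_p ω_i / I_f = (380.7)(36.9) / 391.9 = 35.85 rpm.
KE_i = ½(380.7)(3.864 rad/s)² = 2843 J; KE_f = ½(391.9)(3.754)² = 2762 J.

energy lost ≈ 81.0 J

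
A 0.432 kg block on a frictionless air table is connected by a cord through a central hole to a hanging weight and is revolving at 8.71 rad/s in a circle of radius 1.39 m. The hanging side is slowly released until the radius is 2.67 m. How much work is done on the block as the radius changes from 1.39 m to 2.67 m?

W ≈ -23.1 J

No torque about the axis ⇒ m r₁² ω₁ = m r₂² ω₂.
ω₂ = ω₁ (r₁/r₂)² = (8.71)(1.39/2.67)² = 2.361 rad/s.
W = ΔKE = ½m(v₂² − v₁²) = -23.08 J.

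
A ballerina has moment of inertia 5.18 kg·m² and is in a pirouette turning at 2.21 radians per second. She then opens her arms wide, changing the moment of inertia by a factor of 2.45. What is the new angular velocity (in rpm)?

No external torque acts about the spin axis, so angular momentum is conserved.
I₂ = 2.45 × 5.18 = 12.69 kg·m².
ω₂ = I₁ω₁ / I₂ = (5.180)(2.21 rad/s) / (12.69) = 0.9020 rad/s = 8.614 rpm.

ω₂ ≈ 8.61 rpm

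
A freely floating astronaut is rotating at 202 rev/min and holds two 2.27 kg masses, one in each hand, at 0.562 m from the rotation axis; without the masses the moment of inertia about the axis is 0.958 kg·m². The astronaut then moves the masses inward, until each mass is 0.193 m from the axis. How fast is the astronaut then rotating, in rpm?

ω₂ ≈ 429 rpm

No external torque acts about the spin axis, so angular momentum is conserved.
I₁ = 0.958 + 2(2.27)(0.562)² = 2.392 kg·m²; I₂ = 0.958 + 2(2.27)(0.193)² = 1.127 kg·m².
ω₂ = I₁ω₁ / I₂ = (2.392)(202 rpm) / (1.127) = 428.7 rpm.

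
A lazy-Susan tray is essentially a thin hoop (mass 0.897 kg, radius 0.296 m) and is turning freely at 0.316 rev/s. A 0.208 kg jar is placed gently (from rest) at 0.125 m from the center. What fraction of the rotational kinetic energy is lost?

The added mass arrives with no angular momentum about the center, and any external torque about the center is negligible, so the system's angular momentum is conserved.
I_p = (0.897)(0.296)² = 0.07859 kg·m².
Added inertia Σmr² = (0.208)(0.125)² = 0.003250 kg·m²; I_f = 0.07859 + 0.003250 = 0.08184 kg·m².
ω_f = I_p ω_i / I_f = (0.07859)(0.316) / 0.08184 = 0.3035 rev/s.
KE_i = ½(0.07859)(1.985 rad/s)² = 0.1549 J; KE_f = ½(0.08184)(1.907)² = 0.1488 J.
Fraction lost = 0.03971.

fraction ≈ 0.0397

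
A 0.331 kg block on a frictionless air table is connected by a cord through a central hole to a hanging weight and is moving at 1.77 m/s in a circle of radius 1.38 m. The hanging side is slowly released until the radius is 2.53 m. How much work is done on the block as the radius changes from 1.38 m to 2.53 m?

W ≈ -0.364 J

The only horizontal force on the mass is along the cord (radial), so it exerts no torque about the hole and angular momentum m v r is conserved.
v₂ = v₁ r₁ / r₂ = (1.77)(1.38) / (2.53) = 0.9655 m/s.
W = ΔKE = ½m(v₂² − v₁²) = -0.3642 J.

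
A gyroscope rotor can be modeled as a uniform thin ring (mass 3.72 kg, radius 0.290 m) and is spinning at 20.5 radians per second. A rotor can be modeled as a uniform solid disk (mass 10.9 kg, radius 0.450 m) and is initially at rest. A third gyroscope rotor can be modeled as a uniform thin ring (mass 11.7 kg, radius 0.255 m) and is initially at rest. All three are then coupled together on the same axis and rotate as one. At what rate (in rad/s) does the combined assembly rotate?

No external torque acts about the common axis, so total angular momentum is conserved.
Moments of inertia: I_A = (3.72)(0.290)² = 0.3129 kg·m²; I_B = ½(10.9)(0.450)² = 1.104 kg·m²; I_C = (11.7)(0.255)² = 0.7608 kg·m².
Taking A's sense as positive: L = (0.3129)(20.5) = 6.413 kg·m²·rad/s.
Combined I = 0.3129 + 1.104 + 0.7608 = 2.177 kg·m².
ω_f = L / I = 6.413 / 2.177 = 2.946 rad/s.

|ω_f| ≈ 2.95 rad/s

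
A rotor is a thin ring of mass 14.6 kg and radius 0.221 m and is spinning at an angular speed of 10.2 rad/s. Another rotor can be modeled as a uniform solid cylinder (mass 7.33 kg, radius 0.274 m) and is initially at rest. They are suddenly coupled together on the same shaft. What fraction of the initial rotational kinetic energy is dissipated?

fraction ≈ 0.278

The coupling torques are internal; angular momentum about the shared axis is conserved.
Moments of inertia: I_A = (14.6)(0.221)² = 0.7131 kg·m²; I_B = ½(7.33)(0.274)² = 0.2752 kg·m².
Taking A's sense as positive: L = (0.7131)(10.2) = 7.273 kg·m²·rad/s.
Combined I = 0.7131 + 0.2752 = 0.9882 kg·m².
ω_f = L / I = 7.273 / 0.9882 = 7.360 rad/s.
KE_i = ½ΣIω² = 37.09 J; KE_f = ½(0.9882)(7.360)² = 26.77 J.
Fraction dissipated = (KE_i − KE_f)/KE_i = 0.2784.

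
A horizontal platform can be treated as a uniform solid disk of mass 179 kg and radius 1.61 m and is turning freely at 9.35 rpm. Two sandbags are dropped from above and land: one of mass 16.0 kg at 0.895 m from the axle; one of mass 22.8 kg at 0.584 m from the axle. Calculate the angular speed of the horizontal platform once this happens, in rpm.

ω_f ≈ 8.59 rpm

No external torque acts about the axle; L_before = L_after.
I_p = ½(179)(1.61)² = 232.0 kg·m².
Added inertia Σmr² = (16.0)(0.895)² + (22.8)(0.584)² = 20.59 kg·m²; I_f = 232.0 + 20.59 = 252.6 kg·m².
ω_f = I_p ω_i / I_f = (232.0)(9.35) / 252.6 = 8.588 rpm.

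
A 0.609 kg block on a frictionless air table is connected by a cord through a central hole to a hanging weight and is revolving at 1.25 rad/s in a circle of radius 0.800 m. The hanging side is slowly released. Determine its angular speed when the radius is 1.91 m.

ω₂ ≈ 0.219 rad/s

The constraining force is radial, so m r² ω about the center is conserved.
ω₂ = ω₁ (r₁/r₂)² = (1.25)(0.800/1.91)² = 0.2193 rad/s.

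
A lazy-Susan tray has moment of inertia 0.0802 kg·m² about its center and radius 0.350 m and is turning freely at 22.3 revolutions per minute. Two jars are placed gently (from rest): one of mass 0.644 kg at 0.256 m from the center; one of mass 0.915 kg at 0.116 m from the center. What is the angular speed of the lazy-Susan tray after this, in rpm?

The added mass arrives with no angular momentum about the center, and any external torque about the center is negligible, so the system's angular momentum is conserved.
Added inertia Σmr² = (0.644)(0.256)² + (0.915)(0.116)² = 0.05452 kg·m²; I_f = 0.08020 + 0.05452 = 0.1347 kg·m².
ω_f = I_p ω_i / I_f = (0.08020)(22.3) / 0.1347 = 13.28 rpm.

ω_f ≈ 13.3 rpm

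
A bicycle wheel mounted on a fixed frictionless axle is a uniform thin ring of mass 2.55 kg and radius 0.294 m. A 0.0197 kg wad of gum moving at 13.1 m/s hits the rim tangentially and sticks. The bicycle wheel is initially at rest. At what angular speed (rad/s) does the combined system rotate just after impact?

The axle reaction passes through the axle and exerts no torque about it; angular momentum about the axle is conserved through the impact.
I_p = (2.55)(0.294)² = 0.2204 kg·m². Taking the sense of the wad of gum's angular momentum as positive, L_{wad} = m v R = (0.0197)(13.1)(0.294) = 0.07587 kg·m²/s.
L_i = 0 + 0.07587 = 0.07587 kg·m²/s.
After sticking, I_f = I_p + m R² = 0.2204 + (0.0197)(0.294)² = 0.2221 kg·m².
ω_f = L_i / I_f = 0.07587 / 0.2221 = 0.3416 rad/s.

|ω_f| ≈ 0.342 rad/s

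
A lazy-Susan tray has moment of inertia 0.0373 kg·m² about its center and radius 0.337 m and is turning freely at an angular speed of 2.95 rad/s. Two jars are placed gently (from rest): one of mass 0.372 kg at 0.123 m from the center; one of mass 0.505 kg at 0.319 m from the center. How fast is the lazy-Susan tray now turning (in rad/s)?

ω_f ≈ 1.17 rad/s

No external torque acts about the center; L_before = L_after.
Added inertia Σmr² = (0.372)(0.123)² + (0.505)(0.319)² = 0.05702 kg·m²; I_f = 0.03730 + 0.05702 = 0.09432 kg·m².
ω_f = I_p ω_i / I_f = (0.03730)(2.95) / 0.09432 = 1.167 rad/s.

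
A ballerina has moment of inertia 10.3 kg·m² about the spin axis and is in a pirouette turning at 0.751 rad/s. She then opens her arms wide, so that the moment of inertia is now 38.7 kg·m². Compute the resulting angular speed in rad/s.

ω₂ ≈ 0.200 rad/s

No external torque acts about the spin axis, so angular momentum is conserved.
ω₂ = I₁ω₁ / I₂ = (10.30)(0.751 rad/s) / (38.70) = 0.1999 rad/s.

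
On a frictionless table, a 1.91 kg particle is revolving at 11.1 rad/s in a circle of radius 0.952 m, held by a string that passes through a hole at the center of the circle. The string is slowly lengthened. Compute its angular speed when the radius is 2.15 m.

ω₂ ≈ 2.18 rad/s

The constraining force is radial, so m r² ω about the center is conserved.
ω₂ = ω₁ (r₁/r₂)² = (11.1)(0.952/2.15)² = 2.176 rad/s.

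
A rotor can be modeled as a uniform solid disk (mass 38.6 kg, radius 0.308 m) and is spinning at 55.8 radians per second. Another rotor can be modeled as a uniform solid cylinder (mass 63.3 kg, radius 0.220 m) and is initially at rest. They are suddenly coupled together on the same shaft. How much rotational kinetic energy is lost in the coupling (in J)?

No external torque acts about the common axis, so total angular momentum is conserved.
Moments of inertia: I_A = ½(38.6)(0.308)² = 1.831 kg·m²; I_B = ½(63.3)(0.220)² = 1.532 kg·m².
Taking A's sense as positive: L = (1.831)(55.8) = 102.2 kg·m²·rad/s.
Combined I = 1.831 + 1.532 = 3.363 kg·m².
ω_f = L / I = 102.2 / 3.363 = 30.38 rad/s.
KE_i = ½ΣIω² = 2850 J; KE_f = ½(3.363)(30.38)² = 1552 J.

ΔKE lost ≈ 1300 J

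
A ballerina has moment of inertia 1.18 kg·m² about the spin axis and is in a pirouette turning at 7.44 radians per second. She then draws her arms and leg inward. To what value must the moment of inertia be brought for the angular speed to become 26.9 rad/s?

Angular momentum about the spin axis is conserved since the torque about it is zero.
I₂ = I₁ω₁ / ω₂ = (1.18)(7.44) / (26.9) = 0.3264 kg·m².

I₂ ≈ 0.326 kg·m²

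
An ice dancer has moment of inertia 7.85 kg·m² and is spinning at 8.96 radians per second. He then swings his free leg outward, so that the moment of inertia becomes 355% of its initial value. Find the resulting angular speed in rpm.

With no external torque about the axis, L is conserved: I₁ω₁ = I₂ω₂.
I₂ = 3.55 × 7.85 = 27.87 kg·m².
ω₂ = I₁ω₁ / I₂ = (7.850)(8.96 rad/s) / (27.87) = 2.524 rad/s = 24.10 rpm.

ω₂ ≈ 24.1 rpm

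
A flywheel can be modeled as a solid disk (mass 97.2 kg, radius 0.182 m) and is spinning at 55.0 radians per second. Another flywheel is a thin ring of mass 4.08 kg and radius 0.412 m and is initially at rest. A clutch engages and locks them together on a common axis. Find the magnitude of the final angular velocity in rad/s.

No external torque acts about the common axis, so total angular momentum is conserved.
Moments of inertia: I_A = ½(97.2)(0.182)² = 1.610 kg·m²; I_B = (4.08)(0.412)² = 0.6926 kg·m².
Taking A's sense as positive: L = (1.610)(55.0) = 88.54 kg·m²·rad/s.
Combined I = 1.610 + 0.6926 = 2.302 kg·m².
ω_f = L / I = 88.54 / 2.302 = 38.46 rad/s.

|ω_f| ≈ 38.5 rad/s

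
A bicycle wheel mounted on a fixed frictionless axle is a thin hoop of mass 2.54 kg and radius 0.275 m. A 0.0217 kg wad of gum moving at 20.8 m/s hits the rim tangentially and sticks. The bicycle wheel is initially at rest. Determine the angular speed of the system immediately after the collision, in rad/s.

The axle reaction passes through the axle and exerts no torque about it; angular momentum about the axle is conserved through the impact.
I_p = (2.54)(0.275)² = 0.1921 kg·m². Taking the sense of the wad of gum's angular momentum as positive, L_{wad} = m v R = (0.0217)(20.8)(0.275) = 0.1241 kg·m²/s.
L_i = 0 + 0.1241 = 0.1241 kg·m²/s.
After sticking, I_f = I_p + m R² = 0.1921 + (0.0217)(0.275)² = 0.1937 kg·m².
ω_f = L_i / I_f = 0.1241 / 0.1937 = 0.6407 rad/s.

|ω_f| ≈ 0.641 rad/s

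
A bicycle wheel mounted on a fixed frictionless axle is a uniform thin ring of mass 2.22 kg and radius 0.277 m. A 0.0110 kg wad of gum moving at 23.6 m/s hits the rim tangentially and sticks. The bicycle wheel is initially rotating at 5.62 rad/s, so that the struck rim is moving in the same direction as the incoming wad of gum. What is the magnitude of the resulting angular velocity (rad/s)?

|ω_f| ≈ 6.01 rad/s

About the axle the impulsive forces during the collision are internal, so angular momentum about that axis is conserved.
I_p = (2.22)(0.277)² = 0.1703 kg·m². Taking the sense of the wad of gum's angular momentum as positive, L_{wad} = m v R = (0.0110)(23.6)(0.277) = 0.07191 kg·m²/s.
L_i = +I_p ω_p + m v R = +(0.1703)(5.62) + 0.07191 = 1.029 kg·m²/s.
After sticking, I_f = I_p + m R² = 0.1703 + (0.0110)(0.277)² = 0.1712 kg·m².
ω_f = L_i / I_f = 1.029 / 0.1712 = 6.012 rad/s.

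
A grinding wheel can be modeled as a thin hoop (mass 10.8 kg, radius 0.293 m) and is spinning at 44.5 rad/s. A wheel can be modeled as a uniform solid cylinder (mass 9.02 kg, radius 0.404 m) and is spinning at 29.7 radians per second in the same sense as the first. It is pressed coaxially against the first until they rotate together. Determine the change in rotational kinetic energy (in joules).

ΔKE ≈ -44.9 J

No external torque acts about the common axis, so total angular momentum is conserved.
Moments of inertia: I_A = (10.8)(0.293)² = 0.9272 kg·m²; I_B = ½(9.02)(0.404)² = 0.7361 kg·m².
Taking A's sense as positive: L = (0.9272)(44.5) + (0.7361)(29.7) = 63.12 kg·m²·rad/s.
Combined I = 0.9272 + 0.7361 = 1.663 kg·m².
ω_f = L / I = 63.12 / 1.663 = 37.95 rad/s.
KE_i = ½ΣIω² = 1243 J; KE_f = ½(1.663)(37.95)² = 1198 J.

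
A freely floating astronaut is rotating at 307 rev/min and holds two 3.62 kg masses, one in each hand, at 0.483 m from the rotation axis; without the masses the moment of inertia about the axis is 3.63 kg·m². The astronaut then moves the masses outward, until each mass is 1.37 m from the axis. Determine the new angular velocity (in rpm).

ω₂ ≈ 94.8 rpm

Angular momentum about the spin axis is conserved since the torque about it is zero.
I₁ = 3.63 + 2(3.62)(0.483)² = 5.319 kg·m²; I₂ = 3.63 + 2(3.62)(1.37)² = 17.22 kg·m².
ω₂ = I₁ω₁ / I₂ = (5.319)(307 rpm) / (17.22) = 94.83 rpm.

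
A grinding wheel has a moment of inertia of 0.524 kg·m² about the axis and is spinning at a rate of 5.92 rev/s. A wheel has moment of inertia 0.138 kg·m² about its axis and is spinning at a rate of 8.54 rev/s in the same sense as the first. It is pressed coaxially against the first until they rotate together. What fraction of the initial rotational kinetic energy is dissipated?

fraction ≈ 0.0264

The coupling torques are internal; angular momentum about the shared axis is conserved.
Taking A's sense as positive: L = (0.5240)(5.92) + (0.1380)(8.54) = 4.281 kg·m²·rev/s.
Combined I = 0.5240 + 0.1380 = 0.6620 kg·m².
ω_f = L / I = 4.281 / 0.6620 = 6.466 rev/s.
KE_i = ½ΣIω² = 561.2 J; KE_f = ½(0.6620)(40.63)² = 546.4 J.
Fraction dissipated = (KE_i − KE_f)/KE_i = 0.02638.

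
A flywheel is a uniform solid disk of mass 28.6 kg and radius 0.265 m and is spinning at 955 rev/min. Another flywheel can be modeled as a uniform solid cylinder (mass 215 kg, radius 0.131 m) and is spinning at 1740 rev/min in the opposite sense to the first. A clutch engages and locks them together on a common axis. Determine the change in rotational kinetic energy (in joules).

The coupling torques are internal; angular momentum about the shared axis is conserved.
Moments of inertia: I_A = ½(28.6)(0.265)² = 1.004 kg·m²; I_B = ½(215)(0.131)² = 1.845 kg·m².
Taking A's sense as positive: L = (1.004)(955) − (1.845)(1740) = -2251 kg·m²·rpm.
Combined I = 1.004 + 1.845 = 2.849 kg·m².
ω_f = L / I = -2251 / 2.849 = -790.1 rpm.
KE_i = ½ΣIω² = 35650 J; KE_f = ½(2.849)(82.74)² = 9751 J.

ΔKE ≈ -25900 J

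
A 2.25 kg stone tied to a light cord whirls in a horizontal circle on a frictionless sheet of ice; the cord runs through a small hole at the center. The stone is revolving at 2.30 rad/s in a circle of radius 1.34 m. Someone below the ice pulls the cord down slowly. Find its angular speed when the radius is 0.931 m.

No torque about the axis ⇒ m r₁² ω₁ = m r₂² ω₂.
ω₂ = ω₁ (r₁/r₂)² = (2.30)(1.34/0.931)² = 4.765 rad/s.

ω₂ ≈ 4.76 rad/s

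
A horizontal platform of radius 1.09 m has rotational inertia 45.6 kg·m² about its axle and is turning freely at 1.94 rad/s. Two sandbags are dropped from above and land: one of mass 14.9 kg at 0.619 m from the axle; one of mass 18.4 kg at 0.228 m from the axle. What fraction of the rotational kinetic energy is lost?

fraction ≈ 0.128

No external torque acts about the axle; L_before = L_after.
Added inertia Σmr² = (14.9)(0.619)² + (18.4)(0.228)² = 6.666 kg·m²; I_f = 45.60 + 6.666 = 52.27 kg·m².
ω_f = I_p ω_i / I_f = (45.60)(1.94) / 52.27 = 1.693 rad/s.
KE_i = ½(45.60)(1.940 rad/s)² = 85.81 J; KE_f = ½(52.27)(1.693)² = 74.87 J.
Fraction lost = 0.1275.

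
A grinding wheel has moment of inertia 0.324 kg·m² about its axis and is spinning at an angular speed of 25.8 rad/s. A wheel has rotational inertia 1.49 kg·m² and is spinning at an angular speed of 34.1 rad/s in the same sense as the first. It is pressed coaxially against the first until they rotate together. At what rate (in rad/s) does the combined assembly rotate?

|ω_f| ≈ 32.6 rad/s

The coupling torques are internal; angular momentum about the shared axis is conserved.
Taking A's sense as positive: L = (0.3240)(25.8) + (1.490)(34.1) = 59.17 kg·m²·rad/s.
Combined I = 0.3240 + 1.490 = 1.814 kg·m².
ω_f = L / I = 59.17 / 1.814 = 32.62 rad/s.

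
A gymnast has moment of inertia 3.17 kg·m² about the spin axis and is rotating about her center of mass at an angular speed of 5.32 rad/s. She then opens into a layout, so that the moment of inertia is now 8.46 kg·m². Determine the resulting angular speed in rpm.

ω₂ ≈ 19.0 rpm

No external torque acts about the spin axis, so angular momentum is conserved.
ω₂ = I₁ω₁ / I₂ = (3.170)(5.32 rad/s) / (8.460) = 1.993 rad/s = 19.04 rpm.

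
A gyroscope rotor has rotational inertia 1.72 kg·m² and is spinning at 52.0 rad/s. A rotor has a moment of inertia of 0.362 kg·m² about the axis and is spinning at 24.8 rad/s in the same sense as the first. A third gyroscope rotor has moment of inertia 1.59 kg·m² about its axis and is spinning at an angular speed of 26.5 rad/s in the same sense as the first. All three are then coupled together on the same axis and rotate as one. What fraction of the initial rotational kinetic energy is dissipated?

No external torque acts about the common axis, so total angular momentum is conserved.
Taking A's sense as positive: L = (1.720)(52.0) + (0.3620)(24.8) + (1.590)(26.5) = 140.6 kg·m²·rad/s.
Combined I = 1.720 + 0.3620 + 1.590 = 3.672 kg·m².
ω_f = L / I = 140.6 / 3.672 = 38.28 rad/s.
KE_i = ½ΣIω² = 2995 J; KE_f = ½(3.672)(38.28)² = 2690 J.
Fraction dissipated = (KE_i − KE_f)/KE_i = 0.1019.

fraction ≈ 0.102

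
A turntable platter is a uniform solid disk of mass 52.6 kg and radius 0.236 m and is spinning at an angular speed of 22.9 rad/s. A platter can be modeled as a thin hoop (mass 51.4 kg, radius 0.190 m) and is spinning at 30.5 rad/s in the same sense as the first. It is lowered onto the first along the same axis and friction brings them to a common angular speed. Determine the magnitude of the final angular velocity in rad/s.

|ω_f| ≈ 27.1 rad/s

The coupling torques are internal; angular momentum about the shared axis is conserved.
Moments of inertia: I_A = ½(52.6)(0.236)² = 1.465 kg·m²; I_B = (51.4)(0.190)² = 1.856 kg·m².
Taking A's sense as positive: L = (1.465)(22.9) + (1.856)(30.5) = 90.14 kg·m²·rad/s.
Combined I = 1.465 + 1.856 = 3.320 kg·m².
ω_f = L / I = 90.14 / 3.320 = 27.15 rad/s.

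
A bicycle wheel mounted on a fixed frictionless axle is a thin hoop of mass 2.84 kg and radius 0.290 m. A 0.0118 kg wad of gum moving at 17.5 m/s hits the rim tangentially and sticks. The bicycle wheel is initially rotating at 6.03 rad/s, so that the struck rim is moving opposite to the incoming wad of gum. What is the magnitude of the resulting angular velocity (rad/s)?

|ω_f| ≈ 5.76 rad/s

About the axle the impulsive forces during the collision are internal, so angular momentum about that axis is conserved.
I_p = (2.84)(0.290)² = 0.2388 kg·m². Taking the sense of the wad of gum's angular momentum as positive, L_{wad} = m v R = (0.0118)(17.5)(0.290) = 0.05988 kg·m²/s.
L_i = −I_p ω_p + m v R = −(0.2388)(6.03) + 0.05988 = -1.380 kg·m²/s.
After sticking, I_f = I_p + m R² = 0.2388 + (0.0118)(0.290)² = 0.2398 kg·m².
ω_f = L_i / I_f = -1.380 / 0.2398 = -5.755 rad/s.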